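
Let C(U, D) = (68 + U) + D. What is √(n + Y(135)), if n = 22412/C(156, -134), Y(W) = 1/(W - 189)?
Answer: √2016930/90 ≈ 15.780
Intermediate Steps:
C(U, D) = 68 + D + U
Y(W) = 1/(-189 + W)
n = 11206/45 (n = 22412/(68 - 134 + 156) = 22412/90 = 22412*(1/90) = 11206/45 ≈ 249.02)
√(n + Y(135)) = √(11206/45 + 1/(-189 + 135)) = √(11206/45 + 1/(-54)) = √(11206/45 - 1/54) = √(67231/270) = √2016930/90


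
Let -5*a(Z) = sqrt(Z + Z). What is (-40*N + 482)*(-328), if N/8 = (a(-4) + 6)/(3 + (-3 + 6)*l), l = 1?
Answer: -53136 - 20992*I*sqrt(2)/3 ≈ -53136.0 - 9895.7*I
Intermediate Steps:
a(Z) = -sqrt(2)*sqrt(Z)/5 (a(Z) = -sqrt(Z + Z)/5 = -sqrt(2)*sqrt(Z)/5)
N = 8 - 8*I*sqrt(2)/15 (N = 8*((-sqrt(2)*sqrt(-4)/5 + 6)/(3 + (-3 + 6)*1)) = 8*((-sqrt(2)*2*I/5 + 6)/(3 + 3*1)) = 8*((-2*I*sqrt(2)/5 + 6)/(3 + 3)) = 8*((6 - 2*I*sqrt(2)/5)/6) = 8*((6 - 2*I*sqrt(2)/5)*(1/6)) = 8*(1 - I*sqrt(2)/15) = 8 - 8*I*sqrt(2)/15 ≈ 8.0 - 0.75425*I)
(-40*N + 482)*(-328) = (-40*(8 - 8*I*sqrt(2)/15) + 482)*(-328) = ((-320 + 64*I*sqrt(2)/3) + 482)*(-328) = (162 + 64*I*sqrt(2)/3)*(-328) = -53136 - 20992*I*sqrt(2)/3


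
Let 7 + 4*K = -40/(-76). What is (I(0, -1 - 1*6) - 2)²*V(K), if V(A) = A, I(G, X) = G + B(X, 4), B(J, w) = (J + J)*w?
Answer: -103443/19 ≈ -5444.4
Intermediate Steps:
B(J, w) = 2*J*w (B(J, w) = (2*J)*w = 2*J*w)
K = -123/76 (K = -7/4 + (-40/(-76))/4 = -7/4 + (-40*(-1/76))/4 = -7/4 + (¼)*(10/19) = -7/4 + 5/38 = -123/76 ≈ -1.6184)
I(G, X) = G + 8*X (I(G, X) = G + 2*X*4 = G + 8*X)
(I(0, -1 - 1*6) - 2)²*V(K) = ((0 + 8*(-1 - 1*6)) - 2)²*(-123/76) = ((0 + 8*(-1 - 6)) - 2)²*(-123/76) = ((0 + 8*(-7)) - 2)²*(-123/76) = ((0 - 56) - 2)²*(-123/76) = (-56 - 2)²*(-123/76) = (-58)²*(-123/76) = 3364*(-123/76) = -103443/19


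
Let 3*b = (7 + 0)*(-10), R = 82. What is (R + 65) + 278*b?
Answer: -19019/3 ≈ -6339.7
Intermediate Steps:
b = -70/3 (b = ((7 + 0)*(-10))/3 = (7*(-10))/3 = (⅓)*(-70) = -70/3 ≈ -23.333)
(R + 65) + 278*b = (82 + 65) + 278*(-70/3) = 147 - 19460/3 = -19019/3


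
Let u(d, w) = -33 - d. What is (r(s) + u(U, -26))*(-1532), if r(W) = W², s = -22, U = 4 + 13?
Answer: -664888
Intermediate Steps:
U = 17
(r(s) + u(U, -26))*(-1532) = ((-22)² + (-33 - 1*17))*(-1532) = (484 + (-33 - 17))*(-1532) = (484 - 50)*(-1532) = 434*(-1532) = -664888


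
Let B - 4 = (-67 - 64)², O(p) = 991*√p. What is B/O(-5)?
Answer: -3433*I*√5/991 ≈ -7.7461*I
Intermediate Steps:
B = 17165 (B = 4 + (-67 - 64)² = 4 + (-131)² = 4 + 17161 = 17165)
B/O(-5) = 17165/((991*√(-5))) = 17165/((991*(I*√5))) = 17165/((991*I*√5)) = 17165*(-I*√5/4955) = -3433*I*√5/991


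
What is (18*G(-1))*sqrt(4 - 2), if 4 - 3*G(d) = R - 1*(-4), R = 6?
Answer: -36*sqrt(2) ≈ -50.912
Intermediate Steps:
G(d) = -2 (G(d) = 4/3 - (6 - 1*(-4))/3 = 4/3 - (6 + 4)/3 = 4/3 - 1/3*10 = 4/3 - 10/3 = -2)
(18*G(-1))*sqrt(4 - 2) = (18*(-2))*sqrt(4 - 2) = -36*sqrt(2)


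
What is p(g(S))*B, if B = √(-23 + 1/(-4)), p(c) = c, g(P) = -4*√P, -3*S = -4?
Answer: -4*I*√31 ≈ -22.271*I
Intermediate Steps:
S = 4/3 (S = -⅓*(-4) = 4/3 ≈ 1.3333)
B = I*√93/2 (B = √(-23 - ¼) = √(-93/4) = I*√93/2 ≈ 4.8218*I)
p(g(S))*B = (-8*√3/3)*(I*√93/2) = -4*I*√31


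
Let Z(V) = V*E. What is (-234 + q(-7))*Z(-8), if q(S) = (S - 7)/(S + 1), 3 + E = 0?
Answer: -5560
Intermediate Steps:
E = -3 (E = -3 + 0 = -3)
q(S) = (-7 + S)/(1 + S)
Z(V) = -3*V (Z(V) = V*(-3) = -3*V)
(-234 + q(-7))*Z(-8) = (-234 + (-7 - 7)/(1 - 7))*(-3*(-8)) = (-234 - 14/(-6))*24 = (-234 - 1/6*(-14))*24 = (-234 + 7/3)*24 = -695/3*24 = -5560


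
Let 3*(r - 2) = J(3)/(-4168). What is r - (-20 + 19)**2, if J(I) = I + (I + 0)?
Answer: 2083/2084 ≈ 0.99952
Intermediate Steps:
J(I) = 2*I (J(I) = I + I = 2*I)
r = 4167/2084 (r = 2 + ((2*3)/(-4168))/3 = 2 + (6*(-1/4168))/3 = 2 + (1/3)*(-3/2084) = 2 - 1/2084 = 4167/2084 ≈ 1.9995)
r - (-20 + 19)**2 = 4167/2084 - (-20 + 19)**2 = 4167/2084 - 1*(-1)**2 = 4167/2084 - 1*1 = 4167/2084 - 1 = 2083/2084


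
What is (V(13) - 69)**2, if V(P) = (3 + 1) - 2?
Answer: 4489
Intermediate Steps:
V(P) = 2 (V(P) = 4 - 2 = 2)
(V(13) - 69)**2 = (2 - 69)**2 = (-67)**2 = 4489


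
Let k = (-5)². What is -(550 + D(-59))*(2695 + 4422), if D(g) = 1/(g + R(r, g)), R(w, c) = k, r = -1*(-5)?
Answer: -133080783/34 ≈ -3.9141e+6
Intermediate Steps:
r = 5
k = 25
R(w, c) = 25
D(g) = 1/(25 + g) (D(g) = 1/(g + 25) = 1/(25 + g))
-(550 + D(-59))*(2695 + 4422) = -(550 + 1/(25 - 59))*(2695 + 4422) = -(550 + 1/(-34))*7117 = -(550 - 1/34)*7117 = -18699*7117/34 = -1*133080783/34 = -133080783/34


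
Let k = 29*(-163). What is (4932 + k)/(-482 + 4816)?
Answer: 205/4334 ≈ 0.047300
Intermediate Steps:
k = -4727
(4932 + k)/(-482 + 4816) = (4932 - 4727)/(-482 + 4816) = 205/4334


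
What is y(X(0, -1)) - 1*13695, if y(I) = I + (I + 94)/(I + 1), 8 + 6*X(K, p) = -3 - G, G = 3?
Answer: -165193/12 ≈ -13766.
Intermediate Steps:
X(K, p) = -7/3 (X(K, p) = -4/3 + (-3 - 1*3)/6 = -4/3 + (-3 - 3)/6 = -4/3 + (⅙)*(-6) = -4/3 - 1 = -7/3)
y(I) = I + (94 + I)/(1 + I)
y(X(0, -1)) - 1*13695 = (94 + (-7/3)² + 2*(-7/3))/(1 - 7/3) - 1*13695 = (94 + 49/9 - 14/3)/(-4/3) - 13695 = -¾*853/9 - 13695 = -853/12 - 13695 = -165193/12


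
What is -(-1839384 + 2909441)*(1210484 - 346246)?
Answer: -924783921566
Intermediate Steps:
-(-1839384 + 2909441)*(1210484 - 346246) = -1070057*864238 = -1*924783921566 = -924783921566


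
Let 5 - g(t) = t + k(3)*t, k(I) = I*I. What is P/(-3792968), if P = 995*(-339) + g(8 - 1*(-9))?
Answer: 168735/1896484 ≈ 0.088973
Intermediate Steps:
k(I) = I**2
g(t) = 5 - 10*t (g(t) = 5 - (t + 3**2*t) = 5 - (t + 9*t) = 5 - 10*t)
P = -337470 (P = 995*(-339) + (5 - 10*(8 - 1*(-9))) = -337305 + (5 - 10*(8 + 9)) = -337305 + (5 - 10*17) = -337305 + (5 - 170) = -337305 - 165 = -337470)
P/(-3792968) = -337470/(-3792968) = -337470*(-1/3792968) = 168735/1896484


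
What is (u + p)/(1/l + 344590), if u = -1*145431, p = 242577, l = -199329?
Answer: 19364015034/68686780109 ≈ 0.28192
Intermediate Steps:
u = -145431
(u + p)/(1/l + 344590) = (-145431 + 242577)/(1/(-199329) + 344590) = 97146/(-1/199329 + 344590) = 97146/(68686780109/199329) = 97146*(199329/68686780109) = 19364015034/68686780109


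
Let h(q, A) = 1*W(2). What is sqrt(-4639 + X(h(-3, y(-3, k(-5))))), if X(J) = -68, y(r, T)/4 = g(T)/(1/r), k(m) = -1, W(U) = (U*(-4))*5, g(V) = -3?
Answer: 3*I*sqrt(523) ≈ 68.608*I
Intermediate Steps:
W(U) = -20*U (W(U) = -4*U*5 = -20*U)
y(r, T) = -12*r (y(r, T) = 4*(-3*r) = -12*r)
h(q, A) = -40 (h(q, A) = 1*(-20*2) = 1*(-40) = -40)
sqrt(-4639 + X(h(-3, y(-3, k(-5))))) = sqrt(-4639 - 68) = sqrt(-4707) = 3*I*sqrt(523)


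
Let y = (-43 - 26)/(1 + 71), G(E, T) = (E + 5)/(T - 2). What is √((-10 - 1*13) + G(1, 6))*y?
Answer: -23*I*√86/48 ≈ -4.4436*I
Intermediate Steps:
G(E, T) = (5 + E)/(-2 + T)
y = -23/24 (y = -69/72 = -69*1/72 = -23/24 ≈ -0.95833)
√((-10 - 1*13) + G(1, 6))*y = √((-10 - 1*13) + (5 + 1)/(-2 + 6))*(-23/24) = √((-10 - 13) + 6/4)*(-23/24) = √(-23 + (¼)*6)*(-23/24) = √(-23 + 3/2)*(-23/24) = √(-43/2)*(-23/24) = (I*√86/2)*(-23/24) = -23*I*√86/48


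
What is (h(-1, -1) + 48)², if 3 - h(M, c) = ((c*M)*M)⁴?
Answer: 2500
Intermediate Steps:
h(M, c) = 3 - M⁸*c⁴ (h(M, c) = 3 - ((c*M)*M)⁴ = 3 - ((M*c)*M)⁴ = 3 - (c*M²)⁴ = 3 - M⁸*c⁴)
(h(-1, -1) + 48)² = ((3 - 1*(-1)⁸*(-1)⁴) + 48)² = ((3 - 1*1*1) + 48)² = ((3 - 1) + 48)² = (2 + 48)² = 50² = 2500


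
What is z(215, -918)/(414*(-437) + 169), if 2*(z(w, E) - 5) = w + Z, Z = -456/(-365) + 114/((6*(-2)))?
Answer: -158227/263893540 ≈ -0.00059959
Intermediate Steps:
Z = -6023/730 (Z = -456*(-1/365) + 114/(-12) = 456/365 + 114*(-1/12) = 456/365 - 19/2 = -6023/730 ≈ -8.2507)
z(w, E) = 1277/1460 + w/2 (z(w, E) = 5 + (w - 6023/730)/2 = 5 + (-6023/730 + w)/2 = 5 + (-6023/1460 + w/2) = 1277/1460 + w/2)
z(215, -918)/(414*(-437) + 169) = (1277/1460 + (1/2)*215)/(414*(-437) + 169) = (1277/1460 + 215/2)/(-180918 + 169) = (158227/1460)/(-180749) = (158227/1460)*(-1/180749) = -158227/263893540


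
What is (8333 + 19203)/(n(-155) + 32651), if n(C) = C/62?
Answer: 55072/65297 ≈ 0.84341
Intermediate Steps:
n(C) = C/62 (n(C) = C*(1/62) = C/62)
(8333 + 19203)/(n(-155) + 32651) = (8333 + 19203)/((1/62)*(-155) + 32651) = 27536/(-5/2 + 32651) = 27536/(65297/2) = 27536*(2/65297) = 55072/65297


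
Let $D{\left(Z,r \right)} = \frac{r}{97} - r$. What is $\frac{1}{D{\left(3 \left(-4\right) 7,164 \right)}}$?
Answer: $- \frac{97}{15744} \approx -0.0061611$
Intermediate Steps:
$D{\left(Z,r \right)} = - \frac{96 r}{97}$ ($D{\left(Z,r \right)} = r \frac{1}{97} - r = \frac{r}{97} - r = - \frac{96 r}{97}$)
$\frac{1}{D{\left(3 \left(-4\right) 7,164 \right)}} = \frac{1}{\left(- \frac{96}{97}\right) 164} = \frac{1}{- \frac{15744}{97}} = - \frac{97}{15744}$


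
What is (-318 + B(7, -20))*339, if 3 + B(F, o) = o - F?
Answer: -117972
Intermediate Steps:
B(F, o) = -3 + o - F (B(F, o) = -3 + (o - F) = -3 + o - F)
(-318 + B(7, -20))*339 = (-318 + (-3 - 20 - 1*7))*339 = (-318 + (-3 - 20 - 7))*339 = (-318 - 30)*339 = -348*339 = -117972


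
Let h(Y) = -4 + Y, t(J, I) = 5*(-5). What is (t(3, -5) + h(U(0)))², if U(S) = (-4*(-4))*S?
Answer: 841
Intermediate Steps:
t(J, I) = -25
U(S) = 16*S
(t(3, -5) + h(U(0)))² = (-25 + (-4 + 16*0))² = (-25 + (-4 + 0))² = (-25 - 4)² = (-29)² = 841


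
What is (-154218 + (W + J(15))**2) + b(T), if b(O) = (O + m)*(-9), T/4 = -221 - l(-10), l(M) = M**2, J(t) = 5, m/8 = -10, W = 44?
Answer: -139541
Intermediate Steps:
m = -80 (m = 8*(-10) = -80)
T = -1284 (T = 4*(-221 - 1*(-10)**2) = 4*(-221 - 1*100) = 4*(-221 - 100) = 4*(-321) = -1284)
b(O) = 720 - 9*O (b(O) = (O - 80)*(-9) = (-80 + O)*(-9) = 720 - 9*O)
(-154218 + (W + J(15))**2) + b(T) = (-154218 + (44 + 5)**2) + (720 - 9*(-1284)) = (-154218 + 49**2) + (720 + 11556) = (-154218 + 2401) + 12276 = -151817 + 12276 = -139541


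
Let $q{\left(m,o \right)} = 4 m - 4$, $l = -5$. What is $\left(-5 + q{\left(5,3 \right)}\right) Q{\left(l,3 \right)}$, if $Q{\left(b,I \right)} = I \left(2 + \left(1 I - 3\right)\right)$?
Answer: $66$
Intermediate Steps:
$q{\left(m,o \right)} = -4 + 4 m$
$Q{\left(b,I \right)} = I \left(-1 + I\right)$ ($Q{\left(b,I \right)} = I \left(2 + \left(I - 3\right)\right) = I \left(2 + \left(-3 + I\right)\right) = I \left(-1 + I\right)$)
$\left(-5 + q{\left(5,3 \right)}\right) Q{\left(l,3 \right)} = \left(-5 + \left(-4 + 4 \cdot 5\right)\right) 3 \left(-1 + 3\right) = \left(-5 + \left(-4 + 20\right)\right) 3 \cdot 2 = \left(-5 + 16\right) 6 = 11 \cdot 6 = 66$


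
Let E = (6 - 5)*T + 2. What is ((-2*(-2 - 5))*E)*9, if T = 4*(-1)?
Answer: -252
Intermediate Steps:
T = -4
E = -2 (E = (6 - 5)*(-4) + 2 = 1*(-4) + 2 = -4 + 2 = -2)
((-2*(-2 - 5))*E)*9 = (-2*(-2 - 5)*(-2))*9 = (-2*(-7)*(-2))*9 = (14*(-2))*9 = -28*9 = -252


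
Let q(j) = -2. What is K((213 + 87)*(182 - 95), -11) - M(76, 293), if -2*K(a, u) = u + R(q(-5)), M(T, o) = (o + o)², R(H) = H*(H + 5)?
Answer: -686775/2 ≈ -3.4339e+5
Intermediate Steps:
R(H) = H*(5 + H)
M(T, o) = 4*o² (M(T, o) = (2*o)² = 4*o²)
K(a, u) = 3 - u/2 (K(a, u) = -(u - 2*(5 - 2))/2 = -(u - 2*3)/2 = -(u - 6)/2 = -(-6 + u)/2 = 3 - u/2)
K((213 + 87)*(182 - 95), -11) - M(76, 293) = (3 - ½*(-11)) - 4*293² = (3 + 11/2) - 4*85849 = 17/2 - 1*343396 = 17/2 - 343396 = -686775/2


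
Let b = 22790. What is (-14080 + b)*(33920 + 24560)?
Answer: 509360800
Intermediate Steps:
(-14080 + b)*(33920 + 24560) = (-14080 + 22790)*(33920 + 24560) = 8710*58480 = 509360800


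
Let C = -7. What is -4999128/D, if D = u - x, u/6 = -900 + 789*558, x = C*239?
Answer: -4999128/2637845 ≈ -1.8952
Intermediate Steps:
x = -1673 (x = -7*239 = -1673)
u = 2636172 (u = 6*(-900 + 789*558) = 6*(-900 + 440262) = 6*439362 = 2636172)
D = 2637845 (D = 2636172 - 1*(-1673) = 2636172 + 1673 = 2637845)
-4999128/D = -4999128/2637845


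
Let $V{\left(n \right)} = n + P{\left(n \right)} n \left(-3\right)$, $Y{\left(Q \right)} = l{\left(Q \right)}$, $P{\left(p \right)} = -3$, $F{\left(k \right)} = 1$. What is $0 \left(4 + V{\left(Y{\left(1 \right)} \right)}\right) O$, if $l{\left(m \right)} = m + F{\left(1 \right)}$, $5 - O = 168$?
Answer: $0$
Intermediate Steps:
$O = -163$ ($O = 5 - 168 = -163$)
$l{\left(m \right)} = 1 + m$ ($l{\left(m \right)} = m + 1 = 1 + m$)
$Y{\left(Q \right)} = 1 + Q$
$V{\left(n \right)} = 10 n$ ($V{\left(n \right)} = n + - 3 n \left(-3\right) = n + 9 n = 10 n$)
$0 \left(4 + V{\left(Y{\left(1 \right)} \right)}\right) O = 0 \left(4 + 10 \left(1 + 1\right)\right) \left(-163\right) = 0 \left(4 + 10 \cdot 2\right) \left(-163\right) = 0 \left(4 + 20\right) \left(-163\right) = 0 \cdot 24 \left(-163\right) = 0 \left(-163\right) = 0$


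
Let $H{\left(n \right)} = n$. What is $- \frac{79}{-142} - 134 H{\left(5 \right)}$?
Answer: $- \frac{95061}{142} \approx -669.44$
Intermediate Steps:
$- \frac{79}{-142} - 134 H{\left(5 \right)} = - \frac{79}{-142} - 670 = \left(-79\right) \left(- \frac{1}{142}\right) - 670 = \frac{79}{142} - 670 = - \frac{95061}{142}$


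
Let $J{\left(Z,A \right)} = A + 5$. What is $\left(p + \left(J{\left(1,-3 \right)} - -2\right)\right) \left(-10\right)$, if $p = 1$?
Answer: $-50$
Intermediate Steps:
$J{\left(Z,A \right)} = 5 + A$
$\left(p + \left(J{\left(1,-3 \right)} - -2\right)\right) \left(-10\right) = \left(1 + \left(\left(5 - 3\right) - -2\right)\right) \left(-10\right) = \left(1 + \left(2 + 2\right)\right) \left(-10\right) = \left(1 + 4\right) \left(-10\right) = 5 \left(-10\right) = -50$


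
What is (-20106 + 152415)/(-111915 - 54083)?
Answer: -132309/165998 ≈ -0.79705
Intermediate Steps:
(-20106 + 152415)/(-111915 - 54083) = 132309/(-165998) = 132309*(-1/165998) = -132309/165998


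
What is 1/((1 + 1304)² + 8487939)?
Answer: 1/10190964 ≈ 9.8126e-8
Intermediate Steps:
1/((1 + 1304)² + 8487939) = 1/(1305² + 8487939) = 1/(1703025 + 8487939) = 1/10190964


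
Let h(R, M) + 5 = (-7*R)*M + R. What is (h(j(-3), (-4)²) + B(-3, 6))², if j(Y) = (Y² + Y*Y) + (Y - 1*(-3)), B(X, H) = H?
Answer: 3988009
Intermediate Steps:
j(Y) = 3 + Y + 2*Y² (j(Y) = (Y² + Y²) + (Y + 3) = 2*Y² + (3 + Y) = 3 + Y + 2*Y²)
h(R, M) = -5 + R - 7*M*R (h(R, M) = -5 + ((-7*R)*M + R) = -5 + (-7*M*R + R) = -5 + (R - 7*M*R) = -5 + R - 7*M*R)
(h(j(-3), (-4)²) + B(-3, 6))² = ((-5 + (3 - 3 + 2*(-3)²) - 7*(-4)²*(3 - 3 + 2*(-3)²)) + 6)² = ((-5 + (3 - 3 + 2*9) - 7*16*(3 - 3 + 2*9)) + 6)² = ((-5 + (3 - 3 + 18) - 7*16*(3 - 3 + 18)) + 6)² = ((-5 + 18 - 7*16*18) + 6)² = ((-5 + 18 - 2016) + 6)² = (-2003 + 6)² = (-1997)² = 3988009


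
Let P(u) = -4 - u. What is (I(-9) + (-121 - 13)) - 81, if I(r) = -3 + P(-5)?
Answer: -217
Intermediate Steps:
I(r) = -2 (I(r) = -3 + (-4 - 1*(-5)) = -3 + (-4 + 5) = -3 + 1 = -2)
(I(-9) + (-121 - 13)) - 81 = (-2 + (-121 - 13)) - 81 = (-2 - 134) - 81 = -136 - 81 = -217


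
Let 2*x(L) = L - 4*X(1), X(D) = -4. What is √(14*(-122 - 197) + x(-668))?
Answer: 2*I*√1198 ≈ 69.224*I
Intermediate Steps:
x(L) = 8 + L/2 (x(L) = (L - 4*(-4))/2 = (L + 16)/2 = (16 + L)/2 = 8 + L/2)
√(14*(-122 - 197) + x(-668)) = √(14*(-122 - 197) + (8 + (½)*(-668))) = √(14*(-319) + (8 - 334)) = √(-4466 - 326) = √(-4792) = 2*I*√1198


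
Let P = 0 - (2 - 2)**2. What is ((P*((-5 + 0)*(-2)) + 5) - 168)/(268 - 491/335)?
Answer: -54605/89289 ≈ -0.61155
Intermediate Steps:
P = 0 (P = 0 - 1*0**2 = 0 - 1*0 = 0 + 0 = 0)
((P*((-5 + 0)*(-2)) + 5) - 168)/(268 - 491/335) = ((0*((-5 + 0)*(-2)) + 5) - 168)/(268 - 491/335) = ((0*(-5*(-2)) + 5) - 168)/(268 - 491*1/335) = ((0*10 + 5) - 168)/(268 - 491/335) = ((0 + 5) - 168)/(89289/335) = (5 - 168)*(335/89289) = -163*335/89289 = -54605/89289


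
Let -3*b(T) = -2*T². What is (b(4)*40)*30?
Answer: 12800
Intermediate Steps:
b(T) = 2*T²/3 (b(T) = -(-2)*T²/3 = 2*T²/3)
(b(4)*40)*30 = (((⅔)*4²)*40)*30 = (((⅔)*16)*40)*30 = ((32/3)*40)*30 = (1280/3)*30 = 12800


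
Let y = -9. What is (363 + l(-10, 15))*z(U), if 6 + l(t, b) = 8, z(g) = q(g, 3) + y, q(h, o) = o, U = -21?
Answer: -2190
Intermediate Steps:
z(g) = -6 (z(g) = 3 - 9 = -6)
l(t, b) = 2 (l(t, b) = -6 + 8 = 2)
(363 + l(-10, 15))*z(U) = (363 + 2)*(-6) = 365*(-6) = -2190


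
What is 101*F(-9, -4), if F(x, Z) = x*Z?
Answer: 3636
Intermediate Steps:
F(x, Z) = Z*x
101*F(-9, -4) = 101*(-4*(-9)) = 101*36 = 3636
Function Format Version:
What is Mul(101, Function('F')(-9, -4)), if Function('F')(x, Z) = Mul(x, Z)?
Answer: 3636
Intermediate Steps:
Function('F')(x, Z) = Mul(Z, x)
Mul(101, Function('F')(-9, -4)) = Mul(101, Mul(-4, -9)) = Mul(101, 36) = 3636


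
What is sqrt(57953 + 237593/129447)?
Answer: 4*sqrt(6743900666042)/43149 ≈ 240.74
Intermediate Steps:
sqrt(57953 + 237593/129447) = sqrt(7502079584/129447) = 4*sqrt(6743900666042)/43149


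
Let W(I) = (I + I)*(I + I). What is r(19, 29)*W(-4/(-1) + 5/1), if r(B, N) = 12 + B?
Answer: 10044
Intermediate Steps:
W(I) = 4*I² (W(I) = (2*I)*(2*I) = 4*I²)
r(19, 29)*W(-4/(-1) + 5/1) = (12 + 19)*(4*(-4/(-1) + 5/1)²) = 31*(4*(-4*(-1) + 5*1)²) = 31*(4*(4 + 5)²) = 31*(4*9²) = 31*(4*81) = 31*324 = 10044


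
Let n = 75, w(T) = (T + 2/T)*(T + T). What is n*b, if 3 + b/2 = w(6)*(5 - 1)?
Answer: 45150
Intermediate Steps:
w(T) = 2*T*(T + 2/T) (w(T) = (T + 2/T)*(2*T) = 2*T*(T + 2/T))
b = 602 (b = -6 + 2*((4 + 2*6²)*(5 - 1)) = -6 + 2*((4 + 2*36)*4) = -6 + 2*((4 + 72)*4) = -6 + 2*(76*4) = -6 + 2*304 = -6 + 608 = 602)
n*b = 75*602 = 45150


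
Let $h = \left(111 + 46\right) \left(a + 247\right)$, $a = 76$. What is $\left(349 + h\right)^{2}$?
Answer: $2607123600$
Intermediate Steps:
$h = 50711$ ($h = \left(111 + 46\right) \left(76 + 247\right) = 157 \cdot 323 = 50711$)
$\left(349 + h\right)^{2} = \left(349 + 50711\right)^{2} = 51060^{2} = 2607123600$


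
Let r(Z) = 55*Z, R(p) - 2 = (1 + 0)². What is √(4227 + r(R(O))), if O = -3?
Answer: 6*√122 ≈ 66.272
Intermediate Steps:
R(p) = 3 (R(p) = 2 + (1 + 0)² = 2 + 1² = 2 + 1 = 3)
√(4227 + r(R(O))) = √(4227 + 55*3) = √(4227 + 165) = √4392 = 6*√122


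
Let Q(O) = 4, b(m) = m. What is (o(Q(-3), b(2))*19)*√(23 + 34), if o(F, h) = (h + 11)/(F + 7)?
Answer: 247*√57/11 ≈ 169.53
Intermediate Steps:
o(F, h) = (11 + h)/(7 + F)
(o(Q(-3), b(2))*19)*√(23 + 34) = (((11 + 2)/(7 + 4))*19)*√(23 + 34) = ((13/11)*19)*√57 = 247*√57/11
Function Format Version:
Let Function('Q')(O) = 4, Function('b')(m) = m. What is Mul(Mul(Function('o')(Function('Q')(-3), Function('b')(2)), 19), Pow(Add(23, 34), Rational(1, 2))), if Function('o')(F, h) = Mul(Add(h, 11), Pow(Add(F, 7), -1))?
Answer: Mul(Rational(247, 11), Pow(57, Rational(1, 2))) ≈ 169.53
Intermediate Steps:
Function('o')(F, h) = Mul(Pow(Add(7, F), -1), Add(11, h)) (Function('o')(F, h) = Mul(Add(11, h), Pow(Add(7, F), -1)) = Mul(Pow(Add(7, F), -1), Add(11, h)))
Mul(Mul(Function('o')(Function('Q')(-3), Function('b')(2)), 19), Pow(Add(23, 34), Rational(1, 2))) = Mul(Mul(Mul(Pow(Add(7, 4), -1), Add(11, 2)), 19), Pow(Add(23, 34), Rational(1, 2))) = Mul(Mul(Mul(Pow(11, -1), 13), 19), Pow(57, Rational(1, 2))) = Mul(Mul(Mul(Rational(1, 11), 13), 19), Pow(57, Rational(1, 2))) = Mul(Mul(Rational(13, 11), 19), Pow(57, Rational(1, 2))) = Mul(Rational(247, 11), Pow(57, Rational(1, 2)))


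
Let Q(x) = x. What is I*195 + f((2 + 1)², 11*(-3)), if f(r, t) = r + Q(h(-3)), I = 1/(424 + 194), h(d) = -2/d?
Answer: 6169/618 ≈ 9.9822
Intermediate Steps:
I = 1/618 ≈ 0.0016181
f(r, t) = ⅔ + r (f(r, t) = r - 2/(-3) = r - 2*(-⅓) = r + ⅔ = ⅔ + r)
I*195 + f((2 + 1)², 11*(-3)) = (1/618)*195 + (⅔ + (2 + 1)²) = 65/206 + (⅔ + 3²) = 65/206 + (⅔ + 9) = 65/206 + 29/3 = 6169/618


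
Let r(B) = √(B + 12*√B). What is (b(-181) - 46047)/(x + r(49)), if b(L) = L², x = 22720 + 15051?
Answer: -250912753/713324154 + 6643*√133/713324154 ≈ -0.35164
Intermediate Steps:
x = 37771
(b(-181) - 46047)/(x + r(49)) = ((-181)² - 46047)/(37771 + √(49 + 12*√49)) = (32761 - 46047)/(37771 + √(49 + 12*7)) = -13286/(37771 + √(49 + 84)) = -13286/(37771 + √133)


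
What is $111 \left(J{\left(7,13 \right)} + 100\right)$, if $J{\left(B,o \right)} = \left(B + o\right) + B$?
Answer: $14097$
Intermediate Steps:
$J{\left(B,o \right)} = o + 2 B$
$111 \left(J{\left(7,13 \right)} + 100\right) = 111 \left(\left(13 + 2 \cdot 7\right) + 100\right) = 111 \left(\left(13 + 14\right) + 100\right) = 111 \left(27 + 100\right) = 111 \cdot 127 = 14097$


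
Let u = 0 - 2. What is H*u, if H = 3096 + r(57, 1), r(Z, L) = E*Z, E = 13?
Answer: -7674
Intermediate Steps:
r(Z, L) = 13*Z
H = 3837 (H = 3096 + 13*57 = 3096 + 741 = 3837)
u = -2
H*u = 3837*(-2) = -7674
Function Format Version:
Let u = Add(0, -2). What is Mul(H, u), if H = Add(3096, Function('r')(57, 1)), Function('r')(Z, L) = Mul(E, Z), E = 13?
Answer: -7674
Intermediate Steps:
Function('r')(Z, L) = Mul(13, Z)
H = 3837 (H = Add(3096, Mul(13, 57)) = Add(3096, 741) = 3837)
u = -2
Mul(H, u) = Mul(3837, -2) = -7674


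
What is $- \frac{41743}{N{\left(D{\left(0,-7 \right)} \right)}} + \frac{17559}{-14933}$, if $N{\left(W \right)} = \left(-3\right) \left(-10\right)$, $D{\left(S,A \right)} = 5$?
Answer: $- \frac{623874989}{447990} \approx -1392.6$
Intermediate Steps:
$N{\left(W \right)} = 30$
$- \frac{41743}{N{\left(D{\left(0,-7 \right)} \right)}} + \frac{17559}{-14933} = - \frac{41743}{30} + \frac{17559}{-14933} = \left(-41743\right) \frac{1}{30} + 17559 \left(- \frac{1}{14933}\right) = - \frac{41743}{30} - \frac{17559}{14933} = - \frac{623874989}{447990}$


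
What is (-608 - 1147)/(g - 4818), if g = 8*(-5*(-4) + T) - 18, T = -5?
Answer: 195/524 ≈ 0.37214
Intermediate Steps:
g = 102 (g = 8*(-5*(-4) - 5) - 18 = 8*(20 - 5) - 18 = 8*15 - 18 = 120 - 18 = 102)
(-608 - 1147)/(g - 4818) = (-608 - 1147)/(102 - 4818) = -1755/(-4716) = -1755*(-1/4716) = 195/524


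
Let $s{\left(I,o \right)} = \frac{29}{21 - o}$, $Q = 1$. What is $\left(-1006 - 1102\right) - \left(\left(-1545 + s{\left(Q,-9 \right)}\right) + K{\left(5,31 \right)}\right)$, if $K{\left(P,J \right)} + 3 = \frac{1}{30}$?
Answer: $-561$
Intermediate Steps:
$K{\left(P,J \right)} = - \frac{89}{30}$ ($K{\left(P,J \right)} = -3 + \frac{1}{30} = - \frac{89}{30}$)
$\left(-1006 - 1102\right) - \left(\left(-1545 + s{\left(Q,-9 \right)}\right) + K{\left(5,31 \right)}\right) = \left(-1006 - 1102\right) - \left(\left(-1545 - \frac{29}{-21 - 9}\right) - \frac{89}{30}\right) = -2108 - \left(\left(-1545 - \frac{29}{-30}\right) - \frac{89}{30}\right) = -2108 - \left(\left(-1545 - - \frac{29}{30}\right) - \frac{89}{30}\right) = -2108 - \left(\left(-1545 + \frac{29}{30}\right) - \frac{89}{30}\right) = -2108 - \left(- \frac{46321}{30} - \frac{89}{30}\right) = -2108 - -1547 = -2108 + 1547 = -561$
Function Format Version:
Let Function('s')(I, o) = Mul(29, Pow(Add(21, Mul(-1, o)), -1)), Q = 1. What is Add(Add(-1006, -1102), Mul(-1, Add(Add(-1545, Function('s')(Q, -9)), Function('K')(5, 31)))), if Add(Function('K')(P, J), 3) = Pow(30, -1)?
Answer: -561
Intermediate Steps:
Function('K')(P, J) = Rational(-89, 30) (Function('K')(P, J) = Add(-3, Pow(30, -1)) = Add(-3, Rational(1, 30)) = Rational(-89, 30))
Add(Add(-1006, -1102), Mul(-1, Add(Add(-1545, Function('s')(Q, -9)), Function('K')(5, 31)))) = Add(Add(-1006, -1102), Mul(-1, Add(Add(-1545, Mul(-29, Pow(Add(-21, -9), -1))), Rational(-89, 30)))) = Add(-2108, Mul(-1, Add(Add(-1545, Mul(-29, Pow(-30, -1))), Rational(-89, 30)))) = Add(-2108, Mul(-1, Add(Add(-1545, Mul(-29, Rational(-1, 30))), Rational(-89, 30)))) = Add(-2108, Mul(-1, Add(Add(-1545, Rational(29, 30)), Rational(-89, 30)))) = Add(-2108, Mul(-1, Add(Rational(-46321, 30), Rational(-89, 30)))) = Add(-2108, Mul(-1, -1547)) = Add(-2108, 1547) = -561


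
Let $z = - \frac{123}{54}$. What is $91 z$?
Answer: $- \frac{3731}{18} \approx -207.28$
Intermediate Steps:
$z = - \frac{41}{18}$ ($z = \left(-123\right) \frac{1}{54} = - \frac{41}{18} \approx -2.2778$)
$91 z = 91 \left(- \frac{41}{18}\right) = - \frac{3731}{18}$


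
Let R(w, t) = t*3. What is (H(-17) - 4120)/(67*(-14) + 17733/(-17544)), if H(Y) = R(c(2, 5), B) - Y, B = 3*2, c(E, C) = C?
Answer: 4777816/1098267 ≈ 4.3503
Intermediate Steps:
B = 6
R(w, t) = 3*t
H(Y) = 18 - Y (H(Y) = 3*6 - Y = 18 - Y)
(H(-17) - 4120)/(67*(-14) + 17733/(-17544)) = ((18 - 1*(-17)) - 4120)/(67*(-14) + 17733/(-17544)) = ((18 + 17) - 4120)/(-938 + 17733*(-1/17544)) = (35 - 4120)/(-938 - 5911/5848) = -4085/(-5491335/5848) = -4085*(-5848/5491335) = 4777816/1098267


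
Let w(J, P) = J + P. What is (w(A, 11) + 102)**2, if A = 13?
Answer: 15876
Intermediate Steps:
(w(A, 11) + 102)**2 = ((13 + 11) + 102)**2 = (24 + 102)**2 = 126**2 = 15876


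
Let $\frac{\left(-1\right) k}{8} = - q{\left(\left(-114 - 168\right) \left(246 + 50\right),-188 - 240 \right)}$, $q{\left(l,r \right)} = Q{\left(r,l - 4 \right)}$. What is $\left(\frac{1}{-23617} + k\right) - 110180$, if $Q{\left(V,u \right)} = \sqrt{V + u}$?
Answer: $- \frac{2602121061}{23617} + 64 i \sqrt{1311} \approx -1.1018 \cdot 10^{5} + 2317.3 i$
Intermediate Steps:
$q{\left(l,r \right)} = \sqrt{-4 + l + r}$ ($q{\left(l,r \right)} = \sqrt{r + \left(l - 4\right)} = \sqrt{r + \left(-4 + l\right)} = \sqrt{-4 + l + r}$)
$k = 64 i \sqrt{1311}$ ($k = - 8 \left(- \sqrt{-4 + \left(-114 - 168\right) \left(246 + 50\right) - 428}\right) = - 8 \left(- \sqrt{-4 - 83472 - 428}\right) = - 8 \left(- \sqrt{-83904}\right) = - 8 \left(- 8 i \sqrt{1311}\right) = 64 i \sqrt{1311} \approx 2317.3 i$)
$\left(\frac{1}{-23617} + k\right) - 110180 = \left(\frac{1}{-23617} + 64 i \sqrt{1311}\right) - 110180 = \left(- \frac{1}{23617} + 64 i \sqrt{1311}\right) - 110180 = - \frac{2602121061}{23617} + 64 i \sqrt{1311}$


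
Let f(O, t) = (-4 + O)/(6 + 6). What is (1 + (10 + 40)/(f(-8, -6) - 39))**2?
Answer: 1/16 ≈ 0.062500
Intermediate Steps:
f(O, t) = -1/3 + O/12 (f(O, t) = (-4 + O)/12 = (-4 + O)*(1/12) = -1/3 + O/12)
(1 + (10 + 40)/(f(-8, -6) - 39))**2 = (1 + (10 + 40)/((-1/3 + (1/12)*(-8)) - 39))**2 = (1 + 50/((-1/3 - 2/3) - 39))**2 = (1 + 50/(-1 - 39))**2 = (1 + 50/(-40))**2 = (1 + 50*(-1/40))**2 = (1 - 5/4)**2 = (-1/4)**2 = 1/16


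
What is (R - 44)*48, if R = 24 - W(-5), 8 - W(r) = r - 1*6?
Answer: -1872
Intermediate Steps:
W(r) = 14 - r (W(r) = 8 - (r - 1*6) = 8 - (r - 6) = 8 - (-6 + r) = 8 + (6 - r) = 14 - r)
R = 5 (R = 24 - (14 - 1*(-5)) = 24 - (14 + 5) = 24 - 1*19 = 24 - 19 = 5)
(R - 44)*48 = (5 - 44)*48 = -39*48 = -1872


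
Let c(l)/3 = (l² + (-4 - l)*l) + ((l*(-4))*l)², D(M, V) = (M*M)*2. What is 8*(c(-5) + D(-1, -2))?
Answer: 240496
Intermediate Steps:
D(M, V) = 2*M² (D(M, V) = M²*2 = 2*M²)
c(l) = 3*l² + 48*l⁴ + 3*l*(-4 - l) (c(l) = 3*((l² + (-4 - l)*l) + ((l*(-4))*l)²) = 3*((l² + l*(-4 - l)) + ((-4*l)*l)²) = 3*((l² + l*(-4 - l)) + (-4*l²)²) = 3*((l² + l*(-4 - l)) + 16*l⁴) = 3*(l² + 16*l⁴ + l*(-4 - l)) = 3*l² + 48*l⁴ + 3*l*(-4 - l))
8*(c(-5) + D(-1, -2)) = 8*((-12*(-5) + 48*(-5)⁴) + 2*(-1)²) = 8*((60 + 48*625) + 2*1) = 8*((60 + 30000) + 2) = 8*(30060 + 2) = 8*30062 = 240496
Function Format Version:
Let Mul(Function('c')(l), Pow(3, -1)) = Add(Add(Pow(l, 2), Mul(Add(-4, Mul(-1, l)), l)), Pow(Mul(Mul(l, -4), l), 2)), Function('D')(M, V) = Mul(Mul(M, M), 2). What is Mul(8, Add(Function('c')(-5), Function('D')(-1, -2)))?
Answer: 240496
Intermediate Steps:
Function('D')(M, V) = Mul(2, Pow(M, 2)) (Function('D')(M, V) = Mul(Pow(M, 2), 2) = Mul(2, Pow(M, 2)))
Function('c')(l) = Add(Mul(3, Pow(l, 2)), Mul(48, Pow(l, 4)), Mul(3, l, Add(-4, Mul(-1, l)))) (Function('c')(l) = Mul(3, Add(Add(Pow(l, 2), Mul(Add(-4, Mul(-1, l)), l)), Pow(Mul(Mul(l, -4), l), 2))) = Mul(3, Add(Add(Pow(l, 2), Mul(l, Add(-4, Mul(-1, l)))), Pow(Mul(Mul(-4, l), l), 2))) = Mul(3, Add(Add(Pow(l, 2), Mul(l, Add(-4, Mul(-1, l)))), Pow(Mul(-4, Pow(l, 2)), 2))) = Mul(3, Add(Add(Pow(l, 2), Mul(l, Add(-4, Mul(-1, l)))), Mul(16, Pow(l, 4)))) = Mul(3, Add(Pow(l, 2), Mul(16, Pow(l, 4)), Mul(l, Add(-4, Mul(-1, l))))) = Add(Mul(3, Pow(l, 2)), Mul(48, Pow(l, 4)), Mul(3, l, Add(-4, Mul(-1, l)))))
Mul(8, Add(Function('c')(-5), Function('D')(-1, -2))) = Mul(8, Add(Add(Mul(-12, -5), Mul(48, Pow(-5, 4))), Mul(2, Pow(-1, 2)))) = Mul(8, Add(Add(60, Mul(48, 625)), Mul(2, 1))) = Mul(8, Add(Add(60, 30000), 2)) = Mul(8, Add(30060, 2)) = Mul(8, 30062) = 240496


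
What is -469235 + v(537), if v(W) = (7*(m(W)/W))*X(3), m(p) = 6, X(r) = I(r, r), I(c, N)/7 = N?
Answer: -83992771/179 ≈ -4.6923e+5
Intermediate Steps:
I(c, N) = 7*N
X(r) = 7*r
v(W) = 882/W (v(W) = (7*(6/W))*(7*3) = (42/W)*21 = 882/W)
-469235 + v(537) = -469235 + 882/537 = -469235 + 882*(1/537) = -469235 + 294/179 = -83992771/179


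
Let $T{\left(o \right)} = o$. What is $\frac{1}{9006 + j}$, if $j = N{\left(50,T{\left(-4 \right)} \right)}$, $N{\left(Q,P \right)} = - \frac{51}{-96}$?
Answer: $\frac{32}{288209} \approx 0.00011103$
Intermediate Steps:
$N{\left(Q,P \right)} = \frac{17}{32}$ ($N{\left(Q,P \right)} = \left(-51\right) \left(- \frac{1}{96}\right) = \frac{17}{32}$)
$j = \frac{17}{32} \approx 0.53125$
$\frac{1}{9006 + j} = \frac{1}{9006 + \frac{17}{32}} = \frac{1}{\frac{288209}{32}} = \frac{32}{288209}$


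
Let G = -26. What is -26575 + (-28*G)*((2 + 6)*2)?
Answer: -14927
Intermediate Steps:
-26575 + (-28*G)*((2 + 6)*2) = -26575 + (-28*(-26))*((2 + 6)*2) = -26575 + 728*(8*2) = -26575 + 728*16 = -26575 + 11648 = -14927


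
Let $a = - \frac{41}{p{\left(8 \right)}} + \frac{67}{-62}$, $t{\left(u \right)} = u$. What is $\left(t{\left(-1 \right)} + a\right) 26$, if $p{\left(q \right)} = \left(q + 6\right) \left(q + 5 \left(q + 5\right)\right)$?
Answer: $- \frac{873470}{15841} \approx -55.14$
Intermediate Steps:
$p{\left(q \right)} = \left(6 + q\right) \left(25 + 6 q\right)$ ($p{\left(q \right)} = \left(6 + q\right) \left(q + 5 \left(5 + q\right)\right) = \left(6 + q\right) \left(q + \left(25 + 5 q\right)\right) = \left(6 + q\right) \left(25 + 6 q\right)$)
$a = - \frac{17754}{15841}$ ($a = - \frac{41}{150 + 6 \cdot 8^{2} + 61 \cdot 8} + \frac{67}{-62} = - \frac{41}{150 + 6 \cdot 64 + 488} + 67 \left(- \frac{1}{62}\right) = - \frac{41}{150 + 384 + 488} - \frac{67}{62} = - \frac{41}{1022} - \frac{67}{62} = - \frac{17754}{15841} \approx -1.1208$)
$\left(t{\left(-1 \right)} + a\right) 26 = \left(-1 - \frac{17754}{15841}\right) 26 = \left(- \frac{33595}{15841}\right) 26 = - \frac{873470}{15841}$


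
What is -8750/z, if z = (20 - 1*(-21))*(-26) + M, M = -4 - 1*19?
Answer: 8750/1089 ≈ 8.0349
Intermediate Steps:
M = -23 (M = -4 - 19 = -23)
z = -1089 (z = (20 - 1*(-21))*(-26) - 23 = (20 + 21)*(-26) - 23 = 41*(-26) - 23 = -1066 - 23 = -1089)
-8750/z = -8750/(-1089) = -8750*(-1/1089) = 8750/1089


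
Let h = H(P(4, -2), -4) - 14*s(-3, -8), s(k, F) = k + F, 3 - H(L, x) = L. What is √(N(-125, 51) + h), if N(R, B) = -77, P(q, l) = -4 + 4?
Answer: 4*√5 ≈ 8.9443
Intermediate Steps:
P(q, l) = 0
H(L, x) = 3 - L
s(k, F) = F + k
h = 157 (h = (3 - 1*0) - 14*(-8 - 3) = (3 + 0) - 14*(-11) = 3 + 154 = 157)
√(N(-125, 51) + h) = √(-77 + 157) = √80 = 4*√5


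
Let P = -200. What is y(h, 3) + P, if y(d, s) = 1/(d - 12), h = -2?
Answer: -2801/14 ≈ -200.07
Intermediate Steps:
y(d, s) = 1/(-12 + d)
y(h, 3) + P = 1/(-12 - 2) - 200 = 1/(-14) - 200 = -1/14 - 200 = -2801/14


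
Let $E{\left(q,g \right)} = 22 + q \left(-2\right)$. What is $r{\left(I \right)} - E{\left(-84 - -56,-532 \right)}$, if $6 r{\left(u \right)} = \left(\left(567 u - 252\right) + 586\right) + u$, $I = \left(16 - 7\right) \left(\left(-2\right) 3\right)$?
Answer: $- \frac{15403}{3} \approx -5134.3$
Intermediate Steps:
$E{\left(q,g \right)} = 22 - 2 q$
$I = -54$ ($I = 9 \left(-6\right) = -54$)
$r{\left(u \right)} = \frac{167}{3} + \frac{284 u}{3}$ ($r{\left(u \right)} = \frac{\left(\left(567 u - 252\right) + 586\right) + u}{6} = \frac{\left(\left(-252 + 567 u\right) + 586\right) + u}{6} = \frac{\left(334 + 567 u\right) + u}{6} = \frac{334 + 568 u}{6} = \frac{167}{3} + \frac{284 u}{3}$)
$r{\left(I \right)} - E{\left(-84 - -56,-532 \right)} = \left(\frac{167}{3} + \frac{284}{3} \left(-54\right)\right) - \left(22 - 2 \left(-84 - -56\right)\right) = \left(\frac{167}{3} - 5112\right) - \left(22 - 2 \left(-84 + 56\right)\right) = - \frac{15169}{3} - \left(22 - -56\right) = - \frac{15169}{3} - \left(22 + 56\right) = - \frac{15169}{3} - 78 = - \frac{15403}{3}$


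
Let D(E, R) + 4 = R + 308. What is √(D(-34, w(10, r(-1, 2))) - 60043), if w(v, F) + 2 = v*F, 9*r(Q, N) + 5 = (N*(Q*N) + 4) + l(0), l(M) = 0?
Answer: I*√537719/3 ≈ 244.43*I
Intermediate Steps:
r(Q, N) = -⅑ + Q*N²/9 (r(Q, N) = -5/9 + ((N*(Q*N) + 4) + 0)/9 = -5/9 + ((N*(N*Q) + 4) + 0)/9 = -5/9 + ((Q*N² + 4) + 0)/9 = -5/9 + ((4 + Q*N²) + 0)/9 = -5/9 + (4 + Q*N²)/9 = -5/9 + (4/9 + Q*N²/9) = -⅑ + Q*N²/9)
w(v, F) = -2 + F*v (w(v, F) = -2 + v*F = -2 + F*v)
D(E, R) = 304 + R (D(E, R) = -4 + (R + 308) = -4 + (308 + R) = 304 + R)
√(D(-34, w(10, r(-1, 2))) - 60043) = √((304 + (-2 + (-⅑ + (⅑)*(-1)*2²)*10)) - 60043) = √((304 + (-2 + (-⅑ + (⅑)*(-1)*4)*10)) - 60043) = √((304 + (-2 + (-⅑ - 4/9)*10)) - 60043) = √((304 + (-2 - 5/9*10)) - 60043) = √((304 + (-2 - 50/9)) - 60043) = √((304 - 68/9) - 60043) = √(2668/9 - 60043) = √(-537719/9) = I*√537719/3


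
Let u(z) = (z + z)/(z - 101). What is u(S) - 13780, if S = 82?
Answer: -261984/19 ≈ -13789.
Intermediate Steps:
u(z) = 2*z/(-101 + z) (u(z) = (2*z)/(-101 + z) = 2*z/(-101 + z))
u(S) - 13780 = 2*82/(-101 + 82) - 13780 = 2*82/(-19) - 13780 = 2*82*(-1/19) - 13780 = -164/19 - 13780 = -261984/19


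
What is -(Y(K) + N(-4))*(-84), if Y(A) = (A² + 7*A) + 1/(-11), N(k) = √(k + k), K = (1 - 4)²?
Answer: 132972/11 + 168*I*√2 ≈ 12088.0 + 237.59*I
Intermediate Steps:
K = 9 (K = (-3)² = 9)
N(k) = √2*√k (N(k) = √(2*k) = √2*√k)
Y(A) = -1/11 + A² + 7*A (Y(A) = (A² + 7*A) - 1/11 = -1/11 + A² + 7*A)
-(Y(K) + N(-4))*(-84) = -((-1/11 + 9² + 7*9) + √2*√(-4))*(-84) = -((-1/11 + 81 + 63) + √2*(2*I))*(-84) = -(1583/11 + 2*I*√2)*(-84) = -(-132972/11 - 168*I*√2) = 132972/11 + 168*I*√2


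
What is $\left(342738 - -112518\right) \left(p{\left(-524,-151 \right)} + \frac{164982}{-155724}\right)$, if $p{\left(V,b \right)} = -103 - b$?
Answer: $\frac{277318054260}{12977} \approx 2.137 \cdot 10^{7}$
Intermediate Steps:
$\left(342738 - -112518\right) \left(p{\left(-524,-151 \right)} + \frac{164982}{-155724}\right) = \left(342738 - -112518\right) \left(\left(-103 - -151\right) + \frac{164982}{-155724}\right) = \left(342738 + 112518\right) \left(\left(-103 + 151\right) + 164982 \left(- \frac{1}{155724}\right)\right) = 455256 \left(48 - \frac{27497}{25954}\right) = 455256 \cdot \frac{1218295}{25954} = \frac{277318054260}{12977}$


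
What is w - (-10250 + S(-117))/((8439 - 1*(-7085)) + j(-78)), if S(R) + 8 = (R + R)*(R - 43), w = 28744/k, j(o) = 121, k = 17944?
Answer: -4756741/35091735 ≈ -0.13555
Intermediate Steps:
w = 3593/2243 (w = 28744/17944 = 28744*(1/17944) = 3593/2243 ≈ 1.6019)
S(R) = -8 + 2*R*(-43 + R) (S(R) = -8 + (R + R)*(R - 43) = -8 + (2*R)*(-43 + R) = -8 + 2*R*(-43 + R))
w - (-10250 + S(-117))/((8439 - 1*(-7085)) + j(-78)) = 3593/2243 - (-10250 + (-8 - 86*(-117) + 2*(-117)²))/((8439 - 1*(-7085)) + 121) = 3593/2243 - (-10250 + (-8 + 10062 + 2*13689))/((8439 + 7085) + 121) = 3593/2243 - (-10250 + (-8 + 10062 + 27378))/(15524 + 121) = 3593/2243 - (-10250 + 37432)/15645 = 3593/2243 - 27182/15645 = -4756741/35091735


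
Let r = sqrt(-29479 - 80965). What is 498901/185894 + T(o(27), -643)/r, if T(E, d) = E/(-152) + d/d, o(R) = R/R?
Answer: 498901/185894 - 151*I*sqrt(27611)/8393744 ≈ 2.6838 - 0.0029893*I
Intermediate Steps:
o(R) = 1
T(E, d) = 1 - E/152 (T(E, d) = E*(-1/152) + 1 = -E/152 + 1 = 1 - E/152)
r = 2*I*sqrt(27611) (r = sqrt(-110444) = 2*I*sqrt(27611) ≈ 332.33*I)
498901/185894 + T(o(27), -643)/r = 498901/185894 + (1 - 1/152*1)/((2*I*sqrt(27611))) = 498901*(1/185894) + (1 - 1/152)*(-I*sqrt(27611)/55222) = 498901/185894 + 151*(-I*sqrt(27611)/55222)/152 = 498901/185894 - 151*I*sqrt(27611)/8393744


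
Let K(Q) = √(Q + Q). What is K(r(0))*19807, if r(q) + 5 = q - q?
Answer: 19807*I*√10 ≈ 62635.0*I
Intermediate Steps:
r(q) = -5 (r(q) = -5 + (q - q) = -5 + 0 = -5)
K(Q) = √2*√Q (K(Q) = √(2*Q) = √2*√Q)
K(r(0))*19807 = (√2*√(-5))*19807 = (√2*(I*√5))*19807 = (I*√10)*19807 = 19807*I*√10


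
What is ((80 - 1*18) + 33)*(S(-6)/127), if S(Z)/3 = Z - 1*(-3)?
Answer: -855/127 ≈ -6.7323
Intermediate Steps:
S(Z) = 9 + 3*Z (S(Z) = 3*(Z - 1*(-3)) = 3*(Z + 3) = 3*(3 + Z) = 9 + 3*Z)
((80 - 1*18) + 33)*(S(-6)/127) = ((80 - 1*18) + 33)*((9 + 3*(-6))/127) = ((80 - 18) + 33)*((9 - 18)*(1/127)) = (62 + 33)*(-9*1/127) = 95*(-9/127) = -855/127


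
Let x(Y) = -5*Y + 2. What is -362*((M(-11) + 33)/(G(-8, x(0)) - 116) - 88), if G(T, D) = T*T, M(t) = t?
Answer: 416119/13 ≈ 32009.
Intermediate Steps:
x(Y) = 2 - 5*Y
G(T, D) = T**2
-362*((M(-11) + 33)/(G(-8, x(0)) - 116) - 88) = -362*((-11 + 33)/((-8)**2 - 116) - 88) = -362*(22/(64 - 116) - 88) = -362*(22/(-52) - 88) = -362*(22*(-1/52) - 88) = -362*(-11/26 - 88) = -362*(-2299/26) = 416119/13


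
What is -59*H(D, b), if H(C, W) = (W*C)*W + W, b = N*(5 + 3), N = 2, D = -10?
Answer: 150096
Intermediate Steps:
b = 16 (b = 2*(5 + 3) = 2*8 = 16)
H(C, W) = W + C*W**2 (H(C, W) = (C*W)*W + W = C*W**2 + W = W + C*W**2)
-59*H(D, b) = -944*(1 - 10*16) = -944*(1 - 160) = -944*(-159) = -59*(-2544) = 150096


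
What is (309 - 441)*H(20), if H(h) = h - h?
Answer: 0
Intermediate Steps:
H(h) = 0
(309 - 441)*H(20) = (309 - 441)*0 = -132*0 = 0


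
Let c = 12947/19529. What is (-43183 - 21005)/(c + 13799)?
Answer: -208921242/44915603 ≈ -4.6514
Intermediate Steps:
c = 12947/19529 (c = 12947*(1/19529) = 12947/19529 ≈ 0.66296)
(-43183 - 21005)/(c + 13799) = (-43183 - 21005)/(12947/19529 + 13799) = -64188/269493618/19529 = -64188*19529/269493618 = -208921242/44915603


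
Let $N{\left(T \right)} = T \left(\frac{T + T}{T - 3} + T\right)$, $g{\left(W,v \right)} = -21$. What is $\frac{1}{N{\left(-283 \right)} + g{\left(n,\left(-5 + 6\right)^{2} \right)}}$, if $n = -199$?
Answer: $\frac{143}{11369635} \approx 1.2577 \cdot 10^{-5}$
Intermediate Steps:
$N{\left(T \right)} = T \left(T + \frac{2 T}{-3 + T}\right)$ ($N{\left(T \right)} = T \left(\frac{2 T}{-3 + T} + T\right) = T \left(T + \frac{2 T}{-3 + T}\right)$)
$\frac{1}{N{\left(-283 \right)} + g{\left(n,\left(-5 + 6\right)^{2} \right)}} = \frac{1}{\frac{\left(-283\right)^{2} \left(-1 - 283\right)}{-3 - 283} - 21} = \frac{1}{80089 \frac{1}{-286} \left(-284\right) - 21} = \frac{1}{80089 \left(- \frac{1}{286}\right) \left(-284\right) - 21} = \frac{1}{\frac{11372638}{143} - 21} = \frac{1}{\frac{11369635}{143}} = \frac{143}{11369635}$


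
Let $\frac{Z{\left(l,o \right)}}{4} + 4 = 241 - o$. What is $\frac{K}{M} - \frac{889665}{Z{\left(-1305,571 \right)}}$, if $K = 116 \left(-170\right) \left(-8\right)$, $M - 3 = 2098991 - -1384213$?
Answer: $\frac{3099098123015}{4653564552} \approx 665.96$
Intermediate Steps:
$Z{\left(l,o \right)} = 948 - 4 o$ ($Z{\left(l,o \right)} = -16 + 4 \left(241 - o\right) = -16 - \left(-964 + 4 o\right) = 948 - 4 o$)
$M = 3483207$ ($M = 3 + \left(2098991 - -1384213\right) = 3 + \left(2098991 + 1384213\right) = 3 + 3483204 = 3483207$)
$K = 157760$ ($K = \left(-19720\right) \left(-8\right) = 157760$)
$\frac{K}{M} - \frac{889665}{Z{\left(-1305,571 \right)}} = \frac{157760}{3483207} - \frac{889665}{948 - 2284} = 157760 \cdot \frac{1}{3483207} - \frac{889665}{948 - 2284} = \frac{157760}{3483207} - \frac{889665}{-1336} = \frac{157760}{3483207} - - \frac{889665}{1336} = \frac{157760}{3483207} + \frac{889665}{1336} = \frac{3099098123015}{4653564552}$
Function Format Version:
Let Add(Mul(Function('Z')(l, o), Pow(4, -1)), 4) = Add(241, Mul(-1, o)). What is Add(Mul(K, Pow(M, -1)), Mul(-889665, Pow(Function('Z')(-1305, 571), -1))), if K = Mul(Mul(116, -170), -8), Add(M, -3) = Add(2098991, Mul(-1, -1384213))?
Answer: Rational(3099098123015, 4653564552) ≈ 665.96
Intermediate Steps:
Function('Z')(l, o) = Add(948, Mul(-4, o)) (Function('Z')(l, o) = Add(-16, Mul(4, Add(241, Mul(-1, o)))) = Add(-16, Add(964, Mul(-4, o))) = Add(948, Mul(-4, o)))
M = 3483207 (M = Add(3, Add(2098991, Mul(-1, -1384213))) = Add(3, Add(2098991, 1384213)) = Add(3, 3483204) = 3483207)
K = 157760 (K = Mul(-19720, -8) = 157760)
Add(Mul(K, Pow(M, -1)), Mul(-889665, Pow(Function('Z')(-1305, 571), -1))) = Add(Mul(157760, Pow(3483207, -1)), Mul(-889665, Pow(Add(948, Mul(-4, 571)), -1))) = Add(Mul(157760, Rational(1, 3483207)), Mul(-889665, Pow(Add(948, -2284), -1))) = Add(Rational(157760, 3483207), Mul(-889665, Pow(-1336, -1))) = Add(Rational(157760, 3483207), Mul(-889665, Rational(-1, 1336))) = Add(Rational(157760, 3483207), Rational(889665, 1336)) = Rational(3099098123015, 4653564552)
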